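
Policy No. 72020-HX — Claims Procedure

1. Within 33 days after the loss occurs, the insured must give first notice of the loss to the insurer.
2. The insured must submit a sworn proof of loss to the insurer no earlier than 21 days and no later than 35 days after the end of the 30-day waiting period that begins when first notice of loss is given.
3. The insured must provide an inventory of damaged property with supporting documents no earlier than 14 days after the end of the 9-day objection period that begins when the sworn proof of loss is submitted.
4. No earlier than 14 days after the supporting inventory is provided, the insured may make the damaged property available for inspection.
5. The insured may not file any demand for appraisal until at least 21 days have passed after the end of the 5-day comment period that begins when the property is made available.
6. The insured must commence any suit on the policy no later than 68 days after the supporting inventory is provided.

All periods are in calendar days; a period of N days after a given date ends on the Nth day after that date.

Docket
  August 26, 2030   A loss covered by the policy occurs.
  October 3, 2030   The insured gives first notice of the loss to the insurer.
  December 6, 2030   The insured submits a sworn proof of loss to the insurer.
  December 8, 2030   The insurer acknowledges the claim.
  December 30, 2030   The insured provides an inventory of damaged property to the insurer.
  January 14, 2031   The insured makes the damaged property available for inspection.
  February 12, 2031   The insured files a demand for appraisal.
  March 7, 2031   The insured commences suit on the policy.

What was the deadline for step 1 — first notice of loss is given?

Step 1 runs from August 26, 2030, when the loss occurs. 33 days after August 26, 2030 is September 28, 2030.

September 28, 2030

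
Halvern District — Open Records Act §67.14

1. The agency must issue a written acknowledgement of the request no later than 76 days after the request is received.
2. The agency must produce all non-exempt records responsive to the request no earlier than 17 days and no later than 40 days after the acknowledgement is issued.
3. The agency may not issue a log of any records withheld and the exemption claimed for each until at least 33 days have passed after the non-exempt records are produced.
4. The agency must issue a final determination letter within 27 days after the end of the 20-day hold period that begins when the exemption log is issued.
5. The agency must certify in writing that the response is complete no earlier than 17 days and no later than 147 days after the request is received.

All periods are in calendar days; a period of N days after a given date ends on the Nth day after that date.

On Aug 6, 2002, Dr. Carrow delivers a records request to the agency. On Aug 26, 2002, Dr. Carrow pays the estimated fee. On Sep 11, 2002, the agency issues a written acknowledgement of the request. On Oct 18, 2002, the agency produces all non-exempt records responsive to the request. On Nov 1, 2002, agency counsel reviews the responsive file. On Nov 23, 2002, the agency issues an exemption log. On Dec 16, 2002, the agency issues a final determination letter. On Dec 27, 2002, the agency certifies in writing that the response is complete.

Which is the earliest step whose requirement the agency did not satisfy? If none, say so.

(1) due by Aug 6, 2002 + 76 days = Oct 21, 2002; completed Sep 11, 2002, before the deadline.
(2) the permitted window runs from Sep 11, 2002 + 17 = Sep 28, 2002 to Sep 11, 2002 + 40 = Oct 21, 2002; done Oct 18, 2002 — within the window.
(3) permitted from Oct 18, 2002 + 33 days = Nov 20, 2002 onward; done Nov 23, 2002 — permitted.
(4) due by Dec 13, 2002 + 27 days = Jan 9, 2003; done Dec 16, 2002 — timely.
(5) the permitted window runs from Aug 6, 2002 + 17 = Aug 23, 2002 to Aug 6, 2002 + 147 = Dec 31, 2002; Dec 27, 2002 falls inside that range.

None — every step was satisfied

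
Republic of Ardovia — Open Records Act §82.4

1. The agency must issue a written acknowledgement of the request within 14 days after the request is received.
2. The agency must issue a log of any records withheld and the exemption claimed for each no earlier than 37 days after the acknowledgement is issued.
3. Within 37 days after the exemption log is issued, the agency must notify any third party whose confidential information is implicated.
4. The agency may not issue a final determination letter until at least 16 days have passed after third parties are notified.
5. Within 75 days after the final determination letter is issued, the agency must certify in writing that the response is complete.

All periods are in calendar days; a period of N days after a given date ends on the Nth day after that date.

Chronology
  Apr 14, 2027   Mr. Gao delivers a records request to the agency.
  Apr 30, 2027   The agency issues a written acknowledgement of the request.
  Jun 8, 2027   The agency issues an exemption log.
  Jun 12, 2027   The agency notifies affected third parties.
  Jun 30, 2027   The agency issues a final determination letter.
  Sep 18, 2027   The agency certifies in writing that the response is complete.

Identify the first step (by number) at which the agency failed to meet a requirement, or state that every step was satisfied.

(1) due by Apr 14, 2027 + 14 days = Apr 28, 2027; done Apr 30, 2027 — 2 days late.

Step 1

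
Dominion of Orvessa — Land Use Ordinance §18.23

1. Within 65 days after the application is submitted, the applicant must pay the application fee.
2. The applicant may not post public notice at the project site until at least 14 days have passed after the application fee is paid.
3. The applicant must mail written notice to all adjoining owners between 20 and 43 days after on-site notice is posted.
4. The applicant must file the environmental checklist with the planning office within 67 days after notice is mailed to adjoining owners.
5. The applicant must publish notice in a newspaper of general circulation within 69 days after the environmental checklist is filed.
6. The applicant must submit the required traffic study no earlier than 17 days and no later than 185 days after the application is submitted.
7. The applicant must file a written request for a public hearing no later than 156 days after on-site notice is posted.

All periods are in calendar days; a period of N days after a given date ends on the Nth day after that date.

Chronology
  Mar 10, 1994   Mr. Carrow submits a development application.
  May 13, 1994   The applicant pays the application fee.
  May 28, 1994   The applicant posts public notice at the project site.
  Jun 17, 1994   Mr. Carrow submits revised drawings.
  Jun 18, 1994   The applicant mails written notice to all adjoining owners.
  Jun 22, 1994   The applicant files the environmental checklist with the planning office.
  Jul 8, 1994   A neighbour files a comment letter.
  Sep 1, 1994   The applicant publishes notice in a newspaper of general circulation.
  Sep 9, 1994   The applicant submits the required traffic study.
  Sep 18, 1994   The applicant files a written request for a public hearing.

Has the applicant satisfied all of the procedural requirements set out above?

(1) due by Mar 10, 1994 + 65 days = May 14, 1994; May 13, 1994 is within that limit.
(2) permitted from May 13, 1994 + 14 days = May 27, 1994 onward; done May 28, 1994, after the minimum wait.
(3) the permitted window runs from May 28, 1994 + 20 = Jun 17, 1994 to May 28, 1994 + 43 = Jul 10, 1994; done Jun 18, 1994, which is between those dates.
(4) due by Jun 18, 1994 + 67 days = Aug 24, 1994; completed Jun 22, 1994, before the deadline.
(5) due by Jun 22, 1994 + 69 days = Aug 30, 1994; not done until Sep 1, 1994, 2 days after the deadline.
The procedure was therefore not followed at step 5.

No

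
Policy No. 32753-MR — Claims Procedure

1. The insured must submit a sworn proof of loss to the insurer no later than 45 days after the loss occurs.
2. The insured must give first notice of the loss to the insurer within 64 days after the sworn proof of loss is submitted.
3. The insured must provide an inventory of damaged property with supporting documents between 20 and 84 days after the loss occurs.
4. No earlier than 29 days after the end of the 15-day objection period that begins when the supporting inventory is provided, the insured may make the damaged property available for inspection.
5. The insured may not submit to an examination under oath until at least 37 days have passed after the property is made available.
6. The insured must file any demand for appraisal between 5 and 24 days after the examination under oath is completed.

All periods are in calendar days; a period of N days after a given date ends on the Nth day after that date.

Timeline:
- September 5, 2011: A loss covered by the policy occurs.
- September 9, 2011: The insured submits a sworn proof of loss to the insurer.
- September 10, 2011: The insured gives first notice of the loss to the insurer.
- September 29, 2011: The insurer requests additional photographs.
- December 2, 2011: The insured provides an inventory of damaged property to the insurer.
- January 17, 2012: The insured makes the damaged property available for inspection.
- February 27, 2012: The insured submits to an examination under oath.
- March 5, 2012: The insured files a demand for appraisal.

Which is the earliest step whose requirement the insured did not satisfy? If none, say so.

Step 1: 45 days after September 5, 2011 (when the loss occurs) is October 20, 2011; done September 9, 2011 — timely.
Step 2: 64 days after September 9, 2011 (when the sworn proof of loss is submitted) is November 12, 2011; September 10, 2011 is within that limit.
Step 3: the window is 20–84 days after September 5, 2011 (when the loss occurs), so September 25, 2011 through November 28, 2011; December 2, 2011 is 4 days past the end of the window.
The procedure was therefore not followed at step 3.

Step 3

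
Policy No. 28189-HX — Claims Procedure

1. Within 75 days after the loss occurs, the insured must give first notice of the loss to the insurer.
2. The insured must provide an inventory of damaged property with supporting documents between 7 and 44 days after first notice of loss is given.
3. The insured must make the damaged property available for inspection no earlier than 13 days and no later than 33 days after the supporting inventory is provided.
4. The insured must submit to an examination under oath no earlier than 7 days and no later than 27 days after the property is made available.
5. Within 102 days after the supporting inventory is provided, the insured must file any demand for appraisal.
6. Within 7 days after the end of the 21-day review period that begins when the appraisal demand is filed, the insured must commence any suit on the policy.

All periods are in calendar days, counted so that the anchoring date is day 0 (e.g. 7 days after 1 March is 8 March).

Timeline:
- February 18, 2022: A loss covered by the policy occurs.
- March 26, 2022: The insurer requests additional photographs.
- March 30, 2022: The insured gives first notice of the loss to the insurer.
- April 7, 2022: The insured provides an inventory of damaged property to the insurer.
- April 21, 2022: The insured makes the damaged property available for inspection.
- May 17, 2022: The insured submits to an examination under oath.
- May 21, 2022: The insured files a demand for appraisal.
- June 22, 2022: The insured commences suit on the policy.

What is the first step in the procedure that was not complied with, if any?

Step 6

(1) due by February 18, 2022 + 75 days = May 4, 2022; done March 30, 2022 — timely.
(2) the permitted window runs from March 30, 2022 + 7 = April 6, 2022 to March 30, 2022 + 44 = May 13, 2022; done April 7, 2022 — within the window.
(3) the permitted window runs from April 7, 2022 + 13 = April 20, 2022 to April 7, 2022 + 33 = May 10, 2022; done April 21, 2022, which is between those dates.
(4) the permitted window runs from April 21, 2022 + 7 = April 28, 2022 to April 21, 2022 + 27 = May 18, 2022; done May 17, 2022, which is between those dates.
(5) due by April 7, 2022 + 102 days = July 18, 2022; May 21, 2022 is within that limit.
(6) due by June 11, 2022 + 7 days = June 18, 2022; June 22, 2022 misses that deadline by 4 days.
Later steps need not be reached.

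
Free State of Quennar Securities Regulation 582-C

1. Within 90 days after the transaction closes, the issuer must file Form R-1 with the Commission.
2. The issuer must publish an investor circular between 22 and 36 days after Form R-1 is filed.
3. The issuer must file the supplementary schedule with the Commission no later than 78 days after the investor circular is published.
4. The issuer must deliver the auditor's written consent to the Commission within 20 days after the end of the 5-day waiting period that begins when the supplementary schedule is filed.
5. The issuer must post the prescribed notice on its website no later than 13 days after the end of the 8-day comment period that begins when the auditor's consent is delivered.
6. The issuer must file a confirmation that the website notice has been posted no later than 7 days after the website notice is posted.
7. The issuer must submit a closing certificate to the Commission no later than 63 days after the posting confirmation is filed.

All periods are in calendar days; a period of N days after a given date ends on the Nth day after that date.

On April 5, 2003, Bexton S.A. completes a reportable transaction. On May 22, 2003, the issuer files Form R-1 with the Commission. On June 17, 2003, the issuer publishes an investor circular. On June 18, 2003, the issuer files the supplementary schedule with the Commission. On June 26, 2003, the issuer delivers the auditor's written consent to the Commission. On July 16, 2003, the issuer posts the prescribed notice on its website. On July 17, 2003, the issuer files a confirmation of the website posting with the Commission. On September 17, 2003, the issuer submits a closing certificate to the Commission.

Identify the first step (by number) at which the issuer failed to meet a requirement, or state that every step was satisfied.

Step 1: 90 days after April 5, 2003 (when the transaction closes) is July 4, 2003; completed May 22, 2003, before the deadline.
Step 2: the window is 22–36 days after May 22, 2003 (when Form R-1 is filed), so June 13, 2003 through June 27, 2003; done June 17, 2003 — within the window.
Step 3: 78 days after June 17, 2003 (when the investor circular is published) is September 3, 2003; June 18, 2003 is within that limit.
Step 4: 20 days after June 23, 2003 (end of the 5-day waiting period, which began when the supplementary schedule is filed on June 18, 2003) is July 13, 2003; completed June 26, 2003, before the deadline.
Step 5: 13 days after July 4, 2003 (end of the 8-day comment period, which began when the auditor's consent is delivered on June 26, 2003) is July 17, 2003; completed July 16, 2003, before the deadline.
Step 6: 7 days after July 16, 2003 (when the website notice is posted) is July 23, 2003; completed July 17, 2003, before the deadline.
Step 7: 63 days after July 17, 2003 (when the posting confirmation is filed) is September 18, 2003; completed September 17, 2003, before the deadline.

None — every step was satisfied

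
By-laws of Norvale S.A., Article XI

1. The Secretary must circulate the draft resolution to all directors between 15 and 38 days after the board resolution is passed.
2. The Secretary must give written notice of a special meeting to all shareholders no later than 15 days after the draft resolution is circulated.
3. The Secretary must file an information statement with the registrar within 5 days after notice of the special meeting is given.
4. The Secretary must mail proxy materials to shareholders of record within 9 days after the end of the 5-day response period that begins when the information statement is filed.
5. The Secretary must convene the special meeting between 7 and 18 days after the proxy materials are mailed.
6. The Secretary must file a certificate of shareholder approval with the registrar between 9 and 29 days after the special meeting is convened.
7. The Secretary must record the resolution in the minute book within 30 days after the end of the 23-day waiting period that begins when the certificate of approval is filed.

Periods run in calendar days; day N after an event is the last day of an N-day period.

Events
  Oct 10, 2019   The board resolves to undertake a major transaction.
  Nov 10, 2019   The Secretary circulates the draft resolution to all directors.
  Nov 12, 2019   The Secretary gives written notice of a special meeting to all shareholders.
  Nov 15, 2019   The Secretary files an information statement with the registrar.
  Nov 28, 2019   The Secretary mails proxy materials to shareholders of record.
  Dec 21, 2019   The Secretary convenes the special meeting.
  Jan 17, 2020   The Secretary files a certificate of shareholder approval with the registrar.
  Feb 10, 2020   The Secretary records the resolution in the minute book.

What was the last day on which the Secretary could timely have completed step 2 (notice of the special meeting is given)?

Step 2 runs from Nov 10, 2019, when the draft resolution is circulated. 15 days after Nov 10, 2019 is Nov 25, 2019.

Nov 25, 2019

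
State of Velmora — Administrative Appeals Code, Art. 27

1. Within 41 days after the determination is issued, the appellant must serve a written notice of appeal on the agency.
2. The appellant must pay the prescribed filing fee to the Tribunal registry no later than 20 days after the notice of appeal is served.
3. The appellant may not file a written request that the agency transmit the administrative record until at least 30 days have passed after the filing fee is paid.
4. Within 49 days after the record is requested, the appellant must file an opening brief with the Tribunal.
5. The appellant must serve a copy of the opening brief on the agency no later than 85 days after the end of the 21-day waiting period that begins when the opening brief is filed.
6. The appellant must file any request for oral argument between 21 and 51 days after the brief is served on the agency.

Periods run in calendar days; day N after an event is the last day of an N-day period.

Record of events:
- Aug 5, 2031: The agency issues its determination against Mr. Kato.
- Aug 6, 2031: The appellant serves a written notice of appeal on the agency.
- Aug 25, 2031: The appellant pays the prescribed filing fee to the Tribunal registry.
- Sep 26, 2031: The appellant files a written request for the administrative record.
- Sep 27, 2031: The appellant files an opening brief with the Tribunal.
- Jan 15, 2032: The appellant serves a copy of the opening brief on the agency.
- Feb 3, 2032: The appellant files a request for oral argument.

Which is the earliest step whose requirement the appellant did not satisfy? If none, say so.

(1) due by Aug 5, 2031 + 41 days = Sep 15, 2031; done Aug 6, 2031 — timely.
(2) due by Aug 6, 2031 + 20 days = Aug 26, 2031; Aug 25, 2031 is within that limit.
(3) permitted from Aug 25, 2031 + 30 days = Sep 24, 2031 onward; done Sep 26, 2031, after the minimum wait.
(4) due by Sep 26, 2031 + 49 days = Nov 14, 2031; done Sep 27, 2031 — timely.
(5) due by Oct 18, 2031 + 85 days = Jan 11, 2032; not done until Jan 15, 2032, 4 days after the deadline.

Step 5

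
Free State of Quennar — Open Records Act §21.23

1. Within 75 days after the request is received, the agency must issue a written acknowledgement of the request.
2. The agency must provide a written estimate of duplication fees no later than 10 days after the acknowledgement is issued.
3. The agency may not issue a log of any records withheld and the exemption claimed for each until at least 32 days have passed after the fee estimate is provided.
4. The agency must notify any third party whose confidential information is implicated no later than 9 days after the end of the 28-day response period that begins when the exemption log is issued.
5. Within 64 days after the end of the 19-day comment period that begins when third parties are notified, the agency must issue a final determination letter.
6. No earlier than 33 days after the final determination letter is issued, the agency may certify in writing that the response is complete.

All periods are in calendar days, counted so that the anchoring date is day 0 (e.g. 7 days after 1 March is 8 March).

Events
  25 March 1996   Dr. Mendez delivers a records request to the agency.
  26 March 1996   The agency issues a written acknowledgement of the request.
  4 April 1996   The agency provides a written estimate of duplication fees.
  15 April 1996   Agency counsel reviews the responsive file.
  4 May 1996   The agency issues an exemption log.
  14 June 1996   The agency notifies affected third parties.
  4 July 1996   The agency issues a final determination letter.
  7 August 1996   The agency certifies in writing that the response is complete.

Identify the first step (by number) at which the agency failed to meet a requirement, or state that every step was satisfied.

Step 3

Step 1: 75 days after 25 March 1996 (when the request is received) is 8 June 1996; completed 26 March 1996, before the deadline.
Step 2: 10 days after 26 March 1996 (when the acknowledgement is issued) is 5 April 1996; completed 4 April 1996, before the deadline.
Step 3: the earliest permitted date is 32 days after 4 April 1996 (when the fee estimate is provided), i.e. 6 May 1996; acted on 4 May 1996, 2 days prematurely.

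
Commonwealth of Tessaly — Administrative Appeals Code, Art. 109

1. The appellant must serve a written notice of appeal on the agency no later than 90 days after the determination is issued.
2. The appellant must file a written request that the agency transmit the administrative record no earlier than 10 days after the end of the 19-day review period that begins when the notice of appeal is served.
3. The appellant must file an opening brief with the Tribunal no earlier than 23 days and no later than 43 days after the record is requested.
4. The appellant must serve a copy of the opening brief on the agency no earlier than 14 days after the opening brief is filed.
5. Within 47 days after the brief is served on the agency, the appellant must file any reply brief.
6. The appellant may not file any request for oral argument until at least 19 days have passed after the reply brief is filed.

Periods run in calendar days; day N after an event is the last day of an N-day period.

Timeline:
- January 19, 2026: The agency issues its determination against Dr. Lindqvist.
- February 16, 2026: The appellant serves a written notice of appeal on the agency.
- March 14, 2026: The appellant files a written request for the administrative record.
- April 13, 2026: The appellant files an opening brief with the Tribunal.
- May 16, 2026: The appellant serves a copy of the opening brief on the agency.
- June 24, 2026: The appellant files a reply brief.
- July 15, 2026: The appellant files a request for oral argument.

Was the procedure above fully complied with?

No

Step 1 — counting 90 days from January 19, 2026 (when the determination is issued) gives a deadline of April 19, 2026; February 16, 2026 is within that limit.
Step 2 — must wait 10 days from March 7, 2026 (end of the 19-day review period, which began when the notice of appeal is served on February 16, 2026), so not before March 17, 2026; acted on March 14, 2026, 3 days prematurely.
The procedure was therefore not followed at step 2.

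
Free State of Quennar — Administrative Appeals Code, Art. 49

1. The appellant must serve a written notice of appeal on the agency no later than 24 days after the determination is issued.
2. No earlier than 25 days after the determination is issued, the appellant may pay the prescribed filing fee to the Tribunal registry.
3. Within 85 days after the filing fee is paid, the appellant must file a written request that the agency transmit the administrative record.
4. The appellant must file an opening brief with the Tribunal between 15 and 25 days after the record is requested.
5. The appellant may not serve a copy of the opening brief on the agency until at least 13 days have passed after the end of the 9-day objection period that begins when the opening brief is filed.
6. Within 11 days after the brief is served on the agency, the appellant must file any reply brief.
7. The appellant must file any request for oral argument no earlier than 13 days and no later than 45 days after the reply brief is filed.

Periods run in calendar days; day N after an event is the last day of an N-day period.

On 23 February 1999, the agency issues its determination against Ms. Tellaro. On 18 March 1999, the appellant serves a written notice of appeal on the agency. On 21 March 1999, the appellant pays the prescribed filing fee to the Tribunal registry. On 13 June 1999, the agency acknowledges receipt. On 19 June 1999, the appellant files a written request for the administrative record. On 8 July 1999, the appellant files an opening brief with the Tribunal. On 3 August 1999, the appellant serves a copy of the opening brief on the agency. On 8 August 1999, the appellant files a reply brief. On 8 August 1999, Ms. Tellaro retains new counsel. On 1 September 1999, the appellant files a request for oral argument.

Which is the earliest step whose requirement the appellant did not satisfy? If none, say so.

Step 3

(1) due by 23 February 1999 + 24 days = 19 March 1999; done 18 March 1999 — timely.
(2) permitted from 23 February 1999 + 25 days = 20 March 1999 onward; done 21 March 1999, after the minimum wait.
(3) due by 21 March 1999 + 85 days = 14 June 1999; 19 June 1999 misses that deadline by 5 days.
That is the first point of non-compliance.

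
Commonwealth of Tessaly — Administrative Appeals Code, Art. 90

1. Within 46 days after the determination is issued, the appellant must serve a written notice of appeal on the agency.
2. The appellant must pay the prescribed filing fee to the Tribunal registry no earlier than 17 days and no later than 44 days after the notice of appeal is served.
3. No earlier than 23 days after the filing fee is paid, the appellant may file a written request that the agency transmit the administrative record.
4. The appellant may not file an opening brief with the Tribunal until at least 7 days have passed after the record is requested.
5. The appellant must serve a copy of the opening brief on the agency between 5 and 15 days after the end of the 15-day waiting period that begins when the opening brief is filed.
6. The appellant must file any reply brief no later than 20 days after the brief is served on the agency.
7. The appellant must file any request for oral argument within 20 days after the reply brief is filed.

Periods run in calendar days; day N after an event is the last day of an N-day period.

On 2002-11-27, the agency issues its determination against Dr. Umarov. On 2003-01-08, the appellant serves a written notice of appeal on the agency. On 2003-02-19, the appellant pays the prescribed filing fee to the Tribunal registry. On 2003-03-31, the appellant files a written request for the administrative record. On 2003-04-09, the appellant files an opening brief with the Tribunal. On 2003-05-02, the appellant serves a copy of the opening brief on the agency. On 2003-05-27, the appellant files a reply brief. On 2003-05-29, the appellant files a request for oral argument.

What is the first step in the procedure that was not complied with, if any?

Step 1: 46 days after 2002-11-27 (when the determination is issued) is 2003-01-12; 2003-01-08 is within that limit.
Step 2: the window is 17–44 days after 2003-01-08 (when the notice of appeal is served), so 2003-01-25 through 2003-02-21; done 2003-02-19, which is between those dates.
Step 3: the earliest permitted date is 23 days after 2003-02-19 (when the filing fee is paid), i.e. 2003-03-14; 2003-03-31 is on or after that date.
Step 4: the earliest permitted date is 7 days after 2003-03-31 (when the record is requested), i.e. 2003-04-07; done 2003-04-09, after the minimum wait.
Step 5: the window is 5–15 days after 2003-04-24 (end of the 15-day waiting period, which began when the opening brief is filed on 2003-04-09), so 2003-04-29 through 2003-05-09; done 2003-05-02 — within the window.
Step 6: 20 days after 2003-05-02 (when the brief is served on the agency) is 2003-05-22; 2003-05-27 misses that deadline by 5 days.
Later steps need not be reached.

Step 6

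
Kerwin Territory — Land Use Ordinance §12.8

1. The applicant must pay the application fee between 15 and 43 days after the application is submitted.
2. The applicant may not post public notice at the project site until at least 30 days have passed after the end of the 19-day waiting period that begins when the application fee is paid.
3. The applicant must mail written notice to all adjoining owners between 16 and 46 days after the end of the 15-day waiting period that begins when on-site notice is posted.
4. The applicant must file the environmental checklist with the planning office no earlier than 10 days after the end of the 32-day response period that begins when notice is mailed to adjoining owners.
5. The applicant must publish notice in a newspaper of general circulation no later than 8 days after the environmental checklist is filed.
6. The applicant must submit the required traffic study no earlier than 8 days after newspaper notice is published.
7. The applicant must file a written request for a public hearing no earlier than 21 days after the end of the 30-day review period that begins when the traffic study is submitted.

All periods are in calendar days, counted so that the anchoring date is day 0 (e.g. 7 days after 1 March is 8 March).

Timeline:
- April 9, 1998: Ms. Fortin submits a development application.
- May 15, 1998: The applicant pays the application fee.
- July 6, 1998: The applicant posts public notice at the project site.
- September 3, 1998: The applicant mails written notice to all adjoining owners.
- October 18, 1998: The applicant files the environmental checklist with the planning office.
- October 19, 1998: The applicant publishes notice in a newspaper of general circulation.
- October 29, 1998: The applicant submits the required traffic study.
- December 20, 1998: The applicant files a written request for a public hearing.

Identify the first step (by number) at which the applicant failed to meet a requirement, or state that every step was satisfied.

(1) the permitted window runs from April 9, 1998 + 15 = April 24, 1998 to April 9, 1998 + 43 = May 22, 1998; May 15, 1998 falls inside that range.
(2) permitted from June 3, 1998 + 30 days = July 3, 1998 onward; done July 6, 1998, after the minimum wait.
(3) the permitted window runs from July 21, 1998 + 16 = August 6, 1998 to July 21, 1998 + 46 = September 5, 1998; done September 3, 1998 — within the window.
(4) permitted from October 5, 1998 + 10 days = October 15, 1998 onward; October 18, 1998 is on or after that date.
(5) due by October 18, 1998 + 8 days = October 26, 1998; done October 19, 1998 — timely.
(6) permitted from October 19, 1998 + 8 days = October 27, 1998 onward; done October 29, 1998, after the minimum wait.
(7) permitted from November 28, 1998 + 21 days = December 19, 1998 onward; done December 20, 1998 — permitted.

None — every step was satisfied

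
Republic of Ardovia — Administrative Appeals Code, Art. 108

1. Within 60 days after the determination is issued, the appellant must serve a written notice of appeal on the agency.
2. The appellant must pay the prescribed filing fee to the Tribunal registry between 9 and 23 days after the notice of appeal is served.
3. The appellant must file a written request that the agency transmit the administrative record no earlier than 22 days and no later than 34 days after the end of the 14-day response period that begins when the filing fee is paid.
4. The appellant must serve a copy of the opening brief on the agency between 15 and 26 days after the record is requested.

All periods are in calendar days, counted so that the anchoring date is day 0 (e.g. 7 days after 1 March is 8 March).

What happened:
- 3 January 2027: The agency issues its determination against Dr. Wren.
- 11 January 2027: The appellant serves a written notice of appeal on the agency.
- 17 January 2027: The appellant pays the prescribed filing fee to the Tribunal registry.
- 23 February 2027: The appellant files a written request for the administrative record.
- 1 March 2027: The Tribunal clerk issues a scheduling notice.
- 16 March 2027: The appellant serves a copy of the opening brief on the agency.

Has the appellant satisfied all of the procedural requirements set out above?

No

(1) due by 3 January 2027 + 60 days = 4 March 2027; done 11 January 2027 — timely.
(2) the permitted window runs from 11 January 2027 + 9 = 20 January 2027 to 11 January 2027 + 23 = 3 February 2027; 17 January 2027 is 3 days too early.
The analysis stops there.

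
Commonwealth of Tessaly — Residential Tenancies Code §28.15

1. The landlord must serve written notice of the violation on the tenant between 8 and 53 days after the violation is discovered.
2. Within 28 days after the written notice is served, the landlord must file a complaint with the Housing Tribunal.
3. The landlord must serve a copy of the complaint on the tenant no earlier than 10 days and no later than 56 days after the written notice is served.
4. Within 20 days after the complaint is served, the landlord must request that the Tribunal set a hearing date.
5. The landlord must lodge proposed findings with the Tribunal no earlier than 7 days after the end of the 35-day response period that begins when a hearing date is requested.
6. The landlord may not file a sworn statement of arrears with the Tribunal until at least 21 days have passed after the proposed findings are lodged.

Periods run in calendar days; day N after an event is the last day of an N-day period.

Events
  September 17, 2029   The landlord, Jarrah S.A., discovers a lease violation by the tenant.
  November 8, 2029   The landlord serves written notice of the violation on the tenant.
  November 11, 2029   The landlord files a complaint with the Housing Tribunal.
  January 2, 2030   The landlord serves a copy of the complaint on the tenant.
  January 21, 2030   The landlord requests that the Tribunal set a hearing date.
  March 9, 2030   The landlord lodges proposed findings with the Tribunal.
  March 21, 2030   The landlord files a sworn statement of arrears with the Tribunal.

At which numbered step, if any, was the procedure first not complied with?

Step 6

(1) the permitted window runs from September 17, 2029 + 8 = September 25, 2029 to September 17, 2029 + 53 = November 9, 2029; done November 8, 2029 — within the window.
(2) due by November 8, 2029 + 28 days = December 6, 2029; done November 11, 2029 — timely.
(3) the permitted window runs from November 8, 2029 + 10 = November 18, 2029 to November 8, 2029 + 56 = January 3, 2030; done January 2, 2030, which is between those dates.
(4) due by January 2, 2030 + 20 days = January 22, 2030; January 21, 2030 is within that limit.
(5) permitted from February 25, 2030 + 7 days = March 4, 2030 onward; done March 9, 2030 — permitted.
(6) permitted from March 9, 2030 + 21 days = March 30, 2030 onward; done March 21, 2030 — 9 days too early.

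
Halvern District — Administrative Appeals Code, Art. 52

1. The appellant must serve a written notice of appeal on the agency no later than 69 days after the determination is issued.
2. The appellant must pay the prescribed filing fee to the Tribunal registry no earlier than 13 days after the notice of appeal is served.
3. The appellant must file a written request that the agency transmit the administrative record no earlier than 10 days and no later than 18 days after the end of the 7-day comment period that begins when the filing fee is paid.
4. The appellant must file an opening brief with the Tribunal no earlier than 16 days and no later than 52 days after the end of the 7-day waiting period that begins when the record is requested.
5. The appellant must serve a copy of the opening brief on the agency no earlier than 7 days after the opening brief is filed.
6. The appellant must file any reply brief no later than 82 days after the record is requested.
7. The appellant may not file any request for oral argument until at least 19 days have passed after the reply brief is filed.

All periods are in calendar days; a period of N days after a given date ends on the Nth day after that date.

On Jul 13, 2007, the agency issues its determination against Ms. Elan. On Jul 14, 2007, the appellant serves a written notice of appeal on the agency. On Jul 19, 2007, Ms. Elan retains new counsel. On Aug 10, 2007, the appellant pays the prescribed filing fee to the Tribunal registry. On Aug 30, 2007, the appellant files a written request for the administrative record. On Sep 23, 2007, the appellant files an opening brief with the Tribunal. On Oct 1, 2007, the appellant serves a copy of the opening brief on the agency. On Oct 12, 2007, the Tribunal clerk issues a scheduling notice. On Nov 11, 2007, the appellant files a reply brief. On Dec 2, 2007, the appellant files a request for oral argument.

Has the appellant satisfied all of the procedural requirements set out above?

Step 1: 69 days after Jul 13, 2007 (when the determination is issued) is Sep 20, 2007; Jul 14, 2007 is within that limit.
Step 2: the earliest permitted date is 13 days after Jul 14, 2007 (when the notice of appeal is served), i.e. Jul 27, 2007; done Aug 10, 2007, after the minimum wait.
Step 3: the window is 10–18 days after Aug 17, 2007 (end of the 7-day comment period, which began when the filing fee is paid on Aug 10, 2007), so Aug 27, 2007 through Sep 4, 2007; done Aug 30, 2007, which is between those dates.
Step 4: the window is 16–52 days after Sep 6, 2007 (end of the 7-day waiting period, which began when the record is requested on Aug 30, 2007), so Sep 22, 2007 through Oct 28, 2007; done Sep 23, 2007 — within the window.
Step 5: the earliest permitted date is 7 days after Sep 23, 2007 (when the opening brief is filed), i.e. Sep 30, 2007; Oct 1, 2007 is on or after that date.
Step 6: 82 days after Aug 30, 2007 (when the record is requested) is Nov 20, 2007; Nov 11, 2007 is within that limit.
Step 7: the earliest permitted date is 19 days after Nov 11, 2007 (when the reply brief is filed), i.e. Nov 30, 2007; Dec 2, 2007 is on or after that date.

Yes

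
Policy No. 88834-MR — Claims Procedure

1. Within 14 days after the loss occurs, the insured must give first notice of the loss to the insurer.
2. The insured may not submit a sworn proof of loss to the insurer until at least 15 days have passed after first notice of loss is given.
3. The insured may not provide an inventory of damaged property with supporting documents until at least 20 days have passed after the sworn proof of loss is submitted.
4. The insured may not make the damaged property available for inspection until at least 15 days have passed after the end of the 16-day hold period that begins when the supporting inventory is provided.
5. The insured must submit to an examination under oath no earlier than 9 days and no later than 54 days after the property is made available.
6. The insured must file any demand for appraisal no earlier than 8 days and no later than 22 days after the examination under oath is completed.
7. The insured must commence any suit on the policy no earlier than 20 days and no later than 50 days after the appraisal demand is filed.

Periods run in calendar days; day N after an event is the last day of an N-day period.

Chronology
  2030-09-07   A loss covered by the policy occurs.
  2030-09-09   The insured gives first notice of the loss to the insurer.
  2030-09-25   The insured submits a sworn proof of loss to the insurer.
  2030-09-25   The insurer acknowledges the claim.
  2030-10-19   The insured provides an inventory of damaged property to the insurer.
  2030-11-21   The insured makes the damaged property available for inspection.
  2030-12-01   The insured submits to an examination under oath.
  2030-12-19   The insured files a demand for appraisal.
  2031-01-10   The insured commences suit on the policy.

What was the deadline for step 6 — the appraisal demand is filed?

Step 6 runs from 2030-12-01, when the examination under oath is completed. The window is 8–22 days after 2030-12-01; it closes on 2030-12-23.

2030-12-23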